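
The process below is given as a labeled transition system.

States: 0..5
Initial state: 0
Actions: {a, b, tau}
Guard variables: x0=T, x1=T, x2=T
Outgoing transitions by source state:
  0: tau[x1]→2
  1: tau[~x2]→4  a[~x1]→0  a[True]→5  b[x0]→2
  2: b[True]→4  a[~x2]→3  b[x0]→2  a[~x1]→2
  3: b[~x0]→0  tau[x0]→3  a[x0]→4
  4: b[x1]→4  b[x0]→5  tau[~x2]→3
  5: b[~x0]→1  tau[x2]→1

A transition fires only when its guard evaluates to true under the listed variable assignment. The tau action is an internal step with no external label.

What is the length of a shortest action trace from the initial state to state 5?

Layered search for 5:
  L0 = {0}
  L1 = {2}
  L2 = {4}
  L3 = {5}
first hit 5 at d=3 via tau·b·b

Answer: 3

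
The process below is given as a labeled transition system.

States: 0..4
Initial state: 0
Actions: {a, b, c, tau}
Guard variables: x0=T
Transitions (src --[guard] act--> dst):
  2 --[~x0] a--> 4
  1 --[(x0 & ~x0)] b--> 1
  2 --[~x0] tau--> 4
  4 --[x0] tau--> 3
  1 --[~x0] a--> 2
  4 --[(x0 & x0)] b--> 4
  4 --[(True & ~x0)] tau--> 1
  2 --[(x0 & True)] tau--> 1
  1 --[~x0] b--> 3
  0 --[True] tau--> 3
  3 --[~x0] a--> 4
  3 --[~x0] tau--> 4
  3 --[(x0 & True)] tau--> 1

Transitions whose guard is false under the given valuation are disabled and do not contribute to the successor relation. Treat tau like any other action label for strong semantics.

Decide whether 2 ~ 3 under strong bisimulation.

Refine partition for ~:
  π0 = {{0,1,2,3,4}}
  π1 = {{0,2,3},{1},{4}}
  π2 = {{0},{1},{2,3},{4}}
Fixed point at round 3; 4 class(es).
class of 2: {2,3}; class of 3: {2,3}

Answer: BISIMILAR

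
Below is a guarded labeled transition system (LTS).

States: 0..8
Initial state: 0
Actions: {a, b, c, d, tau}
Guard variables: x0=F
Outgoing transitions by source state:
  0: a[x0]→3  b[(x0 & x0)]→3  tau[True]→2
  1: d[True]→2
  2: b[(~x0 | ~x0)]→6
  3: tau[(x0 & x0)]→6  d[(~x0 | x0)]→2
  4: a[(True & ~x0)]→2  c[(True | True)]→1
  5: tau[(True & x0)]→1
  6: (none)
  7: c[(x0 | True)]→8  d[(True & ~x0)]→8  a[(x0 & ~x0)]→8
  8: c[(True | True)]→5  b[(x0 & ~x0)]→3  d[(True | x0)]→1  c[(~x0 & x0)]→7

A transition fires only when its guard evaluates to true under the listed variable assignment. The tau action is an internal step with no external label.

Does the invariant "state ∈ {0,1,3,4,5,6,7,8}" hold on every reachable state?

Allowed set {0,1,3,4,5,6,7,8}
Reach set: {0,2,6}
  0: ok
  2: ✗ unsafe
  6: ok
counterexample path to 2: tau

Answer: INVARIANT VIOLATED at state 2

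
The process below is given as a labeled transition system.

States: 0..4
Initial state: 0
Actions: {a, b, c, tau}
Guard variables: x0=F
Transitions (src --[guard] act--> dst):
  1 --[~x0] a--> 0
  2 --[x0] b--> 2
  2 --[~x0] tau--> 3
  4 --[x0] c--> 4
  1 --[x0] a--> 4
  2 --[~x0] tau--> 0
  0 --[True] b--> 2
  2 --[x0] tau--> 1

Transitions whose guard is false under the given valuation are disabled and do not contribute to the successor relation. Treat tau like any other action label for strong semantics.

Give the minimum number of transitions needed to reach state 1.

Breadth-first toward 1:
  L0 = {0}
  L1 = {2}
  L2 = {3}
1 never appears.

Answer: UNREACHABLE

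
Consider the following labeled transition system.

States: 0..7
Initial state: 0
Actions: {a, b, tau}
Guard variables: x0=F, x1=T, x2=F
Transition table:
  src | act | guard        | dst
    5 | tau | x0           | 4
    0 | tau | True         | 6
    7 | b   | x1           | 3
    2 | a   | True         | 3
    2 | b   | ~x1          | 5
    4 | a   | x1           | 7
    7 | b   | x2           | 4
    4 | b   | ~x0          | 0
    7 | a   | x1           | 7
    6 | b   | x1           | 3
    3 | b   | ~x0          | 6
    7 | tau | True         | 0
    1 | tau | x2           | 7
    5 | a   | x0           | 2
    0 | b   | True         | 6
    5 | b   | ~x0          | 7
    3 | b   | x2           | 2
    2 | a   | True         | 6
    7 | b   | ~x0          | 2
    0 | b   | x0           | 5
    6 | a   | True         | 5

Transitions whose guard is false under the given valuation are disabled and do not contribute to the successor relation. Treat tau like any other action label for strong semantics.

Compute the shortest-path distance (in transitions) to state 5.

Answer: 2

Trace:
Breadth-first toward 5:
  depth 0: {0}
  depth 1: {6}
  depth 2: {3,5}
first hit 5 at d=2 via b·a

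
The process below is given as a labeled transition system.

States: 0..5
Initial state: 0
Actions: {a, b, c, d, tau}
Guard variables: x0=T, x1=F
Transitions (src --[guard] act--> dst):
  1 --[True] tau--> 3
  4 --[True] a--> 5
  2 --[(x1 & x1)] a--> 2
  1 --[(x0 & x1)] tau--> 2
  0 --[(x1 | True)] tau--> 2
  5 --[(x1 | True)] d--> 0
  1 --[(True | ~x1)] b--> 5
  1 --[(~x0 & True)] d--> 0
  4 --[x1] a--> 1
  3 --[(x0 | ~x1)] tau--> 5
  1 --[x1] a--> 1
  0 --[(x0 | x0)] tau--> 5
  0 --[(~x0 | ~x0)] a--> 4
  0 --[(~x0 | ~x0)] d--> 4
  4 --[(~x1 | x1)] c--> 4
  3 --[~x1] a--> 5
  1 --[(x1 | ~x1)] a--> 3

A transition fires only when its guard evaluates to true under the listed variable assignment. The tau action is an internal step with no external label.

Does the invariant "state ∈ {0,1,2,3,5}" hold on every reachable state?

Answer: INVARIANT HOLDS

Analysis:
Safe = {0,1,2,3,5}
R = {0,2,5}
  0: ✓
  2: ✓
  5: ✓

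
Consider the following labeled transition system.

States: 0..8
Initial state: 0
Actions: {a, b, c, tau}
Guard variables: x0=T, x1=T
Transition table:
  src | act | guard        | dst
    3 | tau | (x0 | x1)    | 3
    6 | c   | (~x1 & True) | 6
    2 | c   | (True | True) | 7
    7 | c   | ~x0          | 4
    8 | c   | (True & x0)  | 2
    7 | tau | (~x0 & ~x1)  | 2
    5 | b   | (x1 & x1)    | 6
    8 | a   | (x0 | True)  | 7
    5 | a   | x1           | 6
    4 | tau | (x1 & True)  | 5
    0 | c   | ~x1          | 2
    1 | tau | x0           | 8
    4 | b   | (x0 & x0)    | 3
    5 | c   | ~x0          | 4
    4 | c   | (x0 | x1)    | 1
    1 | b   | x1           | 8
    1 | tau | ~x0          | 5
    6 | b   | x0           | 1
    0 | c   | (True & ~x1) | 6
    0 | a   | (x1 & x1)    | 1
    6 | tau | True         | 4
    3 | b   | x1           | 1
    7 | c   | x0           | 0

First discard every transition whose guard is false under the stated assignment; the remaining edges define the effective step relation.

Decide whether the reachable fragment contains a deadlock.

Answer: DEADLOCK-FREE

Trace:
Reachable = {0,1,2,7,8}
  0: a→1  [1 exit(s)]
  1: b→8  tau→8  [2 exit(s)]
  2: c→7  [1 exit(s)]
  7: c→0  [1 exit(s)]
  8: a→7  c→2  [2 exit(s)]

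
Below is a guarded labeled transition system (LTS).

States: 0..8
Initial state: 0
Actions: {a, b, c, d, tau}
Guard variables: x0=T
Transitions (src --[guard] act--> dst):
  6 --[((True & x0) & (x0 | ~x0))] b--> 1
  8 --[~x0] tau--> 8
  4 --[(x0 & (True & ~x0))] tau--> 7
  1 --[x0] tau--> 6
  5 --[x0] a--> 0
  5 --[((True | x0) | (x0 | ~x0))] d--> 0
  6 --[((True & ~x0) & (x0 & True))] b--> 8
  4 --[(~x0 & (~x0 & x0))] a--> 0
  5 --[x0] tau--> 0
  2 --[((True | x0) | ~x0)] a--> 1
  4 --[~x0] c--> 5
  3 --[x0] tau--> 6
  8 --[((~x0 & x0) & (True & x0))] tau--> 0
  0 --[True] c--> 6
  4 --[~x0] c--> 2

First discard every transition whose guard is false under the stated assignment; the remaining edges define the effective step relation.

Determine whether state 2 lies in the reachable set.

8 transition(s) survive guard evaluation.
Layer 0: {0}
Layer 1: {6}  cumulative {0,6}
Layer 2: {1}  cumulative {0,1,6}
R = {0,1,6}

Answer: UNREACHABLE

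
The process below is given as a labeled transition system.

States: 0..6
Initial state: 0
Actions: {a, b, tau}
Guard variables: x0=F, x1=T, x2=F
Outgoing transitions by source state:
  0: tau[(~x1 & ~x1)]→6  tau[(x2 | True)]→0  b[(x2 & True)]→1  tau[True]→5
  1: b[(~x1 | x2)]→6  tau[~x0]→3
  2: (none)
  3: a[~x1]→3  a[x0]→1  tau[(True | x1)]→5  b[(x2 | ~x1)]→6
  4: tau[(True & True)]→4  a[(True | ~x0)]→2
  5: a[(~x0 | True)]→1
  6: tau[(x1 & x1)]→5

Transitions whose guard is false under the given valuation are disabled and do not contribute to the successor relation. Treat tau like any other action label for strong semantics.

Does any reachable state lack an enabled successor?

Reachable = {0,1,3,5}
  0: tau→0  tau→5  [2 exit(s)]
  1: tau→3  [1 exit(s)]
  3: tau→5  [1 exit(s)]
  5: a→1  [1 exit(s)]

Answer: DEADLOCK-FREE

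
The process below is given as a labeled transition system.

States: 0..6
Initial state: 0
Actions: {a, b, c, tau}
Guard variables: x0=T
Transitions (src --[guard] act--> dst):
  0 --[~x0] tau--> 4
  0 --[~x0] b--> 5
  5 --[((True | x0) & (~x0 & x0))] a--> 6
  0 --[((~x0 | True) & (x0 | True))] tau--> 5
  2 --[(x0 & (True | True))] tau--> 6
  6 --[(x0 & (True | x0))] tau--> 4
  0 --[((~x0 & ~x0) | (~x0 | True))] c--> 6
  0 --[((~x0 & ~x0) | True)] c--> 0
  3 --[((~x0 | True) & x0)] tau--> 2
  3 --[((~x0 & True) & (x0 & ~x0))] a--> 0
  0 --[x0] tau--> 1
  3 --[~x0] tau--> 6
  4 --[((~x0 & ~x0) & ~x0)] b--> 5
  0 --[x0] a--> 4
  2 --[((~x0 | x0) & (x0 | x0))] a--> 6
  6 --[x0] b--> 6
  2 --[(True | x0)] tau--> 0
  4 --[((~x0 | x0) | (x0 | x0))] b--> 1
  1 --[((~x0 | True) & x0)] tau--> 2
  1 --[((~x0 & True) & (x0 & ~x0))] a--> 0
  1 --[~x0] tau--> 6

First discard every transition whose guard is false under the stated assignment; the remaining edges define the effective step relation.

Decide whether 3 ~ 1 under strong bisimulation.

Refine partition for ~:
  P[0] = {{0,1,2,3,4,5,6}}
  P[1] = {{0},{1,3},{2},{4},{5},{6}}
6 equivalence class(es) (converged in 2)
class of 3: {1,3}; class of 1: {1,3}

Answer: BISIMILAR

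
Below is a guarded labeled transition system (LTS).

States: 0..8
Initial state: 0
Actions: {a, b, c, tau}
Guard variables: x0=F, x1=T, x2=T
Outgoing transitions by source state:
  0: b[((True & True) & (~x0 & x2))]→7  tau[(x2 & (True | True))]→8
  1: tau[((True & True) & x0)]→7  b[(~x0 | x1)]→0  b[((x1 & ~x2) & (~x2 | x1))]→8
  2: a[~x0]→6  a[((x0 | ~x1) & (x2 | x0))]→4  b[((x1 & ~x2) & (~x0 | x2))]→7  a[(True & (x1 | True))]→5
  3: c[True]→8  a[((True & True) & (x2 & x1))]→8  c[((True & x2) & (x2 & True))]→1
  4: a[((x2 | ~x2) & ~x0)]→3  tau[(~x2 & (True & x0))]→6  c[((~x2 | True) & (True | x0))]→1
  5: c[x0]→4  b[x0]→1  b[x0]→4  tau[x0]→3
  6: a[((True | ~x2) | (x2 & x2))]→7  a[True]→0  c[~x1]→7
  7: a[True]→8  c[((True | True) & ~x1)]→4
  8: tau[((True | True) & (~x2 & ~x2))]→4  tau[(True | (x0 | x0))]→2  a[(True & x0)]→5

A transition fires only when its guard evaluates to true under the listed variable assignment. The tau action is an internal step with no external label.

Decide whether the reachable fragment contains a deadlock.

Answer: DEADLOCK at state 5

Analysis:
R = {0,2,5,6,7,8}
  0: b→7  tau→8  [deg 2]
  2: a→5  a→6  [deg 2]
  5: ∅  [no exit]
  6: a→0  a→7  [deg 2]
  7: a→8  [deg 1]
  8: tau→2  [deg 1]
trace reaching 5: tau·tau·a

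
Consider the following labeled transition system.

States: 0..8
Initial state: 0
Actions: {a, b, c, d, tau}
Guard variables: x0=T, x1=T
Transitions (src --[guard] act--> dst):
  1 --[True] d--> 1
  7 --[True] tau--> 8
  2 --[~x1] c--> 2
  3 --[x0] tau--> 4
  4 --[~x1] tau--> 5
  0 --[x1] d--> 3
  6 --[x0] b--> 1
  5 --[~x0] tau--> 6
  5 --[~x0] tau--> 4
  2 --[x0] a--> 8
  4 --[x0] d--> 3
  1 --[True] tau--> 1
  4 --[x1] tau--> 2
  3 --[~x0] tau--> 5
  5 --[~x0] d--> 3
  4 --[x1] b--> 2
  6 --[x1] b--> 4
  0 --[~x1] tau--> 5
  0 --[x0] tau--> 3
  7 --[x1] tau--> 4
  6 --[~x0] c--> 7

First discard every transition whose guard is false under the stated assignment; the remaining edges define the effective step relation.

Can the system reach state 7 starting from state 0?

Answer: UNREACHABLE

Analysis:
13 transition(s) survive guard evaluation.
depth 0: {0}
depth 1: {3}  total {0,3}
depth 2: {4}  total {0,3,4}
depth 3: {2}  total {0,2,3,4}
depth 4: {8}  total {0,2,3,4,8}
Reachable = {0,2,3,4,8}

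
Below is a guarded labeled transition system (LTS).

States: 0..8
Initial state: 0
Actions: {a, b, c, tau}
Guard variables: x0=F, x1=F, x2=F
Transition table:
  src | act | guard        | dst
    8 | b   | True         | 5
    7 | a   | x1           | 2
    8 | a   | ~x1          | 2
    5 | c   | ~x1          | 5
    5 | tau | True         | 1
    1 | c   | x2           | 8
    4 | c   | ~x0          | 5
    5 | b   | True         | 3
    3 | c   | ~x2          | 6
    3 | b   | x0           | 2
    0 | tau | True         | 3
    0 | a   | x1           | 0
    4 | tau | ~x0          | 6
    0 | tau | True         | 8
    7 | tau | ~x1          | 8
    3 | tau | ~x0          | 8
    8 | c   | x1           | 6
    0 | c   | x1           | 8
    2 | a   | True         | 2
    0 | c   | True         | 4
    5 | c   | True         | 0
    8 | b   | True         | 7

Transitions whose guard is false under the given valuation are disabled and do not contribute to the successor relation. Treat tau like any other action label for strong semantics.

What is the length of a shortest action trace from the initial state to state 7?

Layered search for 7:
  L0 = {0}
  L1 = {3,4,8}
  L2 = {2,5,6,7}
first hit 7 at d=2 via tau·b

Answer: 2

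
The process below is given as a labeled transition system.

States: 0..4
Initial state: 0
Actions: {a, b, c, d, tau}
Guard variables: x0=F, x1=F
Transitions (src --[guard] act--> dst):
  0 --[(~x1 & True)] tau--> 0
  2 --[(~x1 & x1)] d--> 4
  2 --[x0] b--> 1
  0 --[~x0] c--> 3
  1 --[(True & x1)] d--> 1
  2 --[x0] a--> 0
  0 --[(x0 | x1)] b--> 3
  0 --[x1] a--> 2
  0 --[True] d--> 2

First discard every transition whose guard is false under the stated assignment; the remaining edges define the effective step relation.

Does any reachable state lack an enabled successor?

Reach set: {0,2,3}
  0: c→3  d→2  tau→0  [3 out]
  2: ∅  [deadlock]
  3: ∅  [deadlock]
witness 2: d

Answer: DEADLOCK at state 2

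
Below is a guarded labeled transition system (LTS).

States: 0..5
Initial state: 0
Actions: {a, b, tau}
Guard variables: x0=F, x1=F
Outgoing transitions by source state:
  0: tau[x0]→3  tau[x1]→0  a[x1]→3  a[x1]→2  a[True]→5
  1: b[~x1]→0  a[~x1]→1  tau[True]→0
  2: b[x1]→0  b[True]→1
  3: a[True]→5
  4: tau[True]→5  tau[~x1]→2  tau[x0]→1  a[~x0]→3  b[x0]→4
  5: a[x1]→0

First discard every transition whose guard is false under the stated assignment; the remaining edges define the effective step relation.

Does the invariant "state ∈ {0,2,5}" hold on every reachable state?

Answer: INVARIANT HOLDS

Working:
Inv-set: {0,2,5}
Reach set: {0,5}
  0: ok
  5: ok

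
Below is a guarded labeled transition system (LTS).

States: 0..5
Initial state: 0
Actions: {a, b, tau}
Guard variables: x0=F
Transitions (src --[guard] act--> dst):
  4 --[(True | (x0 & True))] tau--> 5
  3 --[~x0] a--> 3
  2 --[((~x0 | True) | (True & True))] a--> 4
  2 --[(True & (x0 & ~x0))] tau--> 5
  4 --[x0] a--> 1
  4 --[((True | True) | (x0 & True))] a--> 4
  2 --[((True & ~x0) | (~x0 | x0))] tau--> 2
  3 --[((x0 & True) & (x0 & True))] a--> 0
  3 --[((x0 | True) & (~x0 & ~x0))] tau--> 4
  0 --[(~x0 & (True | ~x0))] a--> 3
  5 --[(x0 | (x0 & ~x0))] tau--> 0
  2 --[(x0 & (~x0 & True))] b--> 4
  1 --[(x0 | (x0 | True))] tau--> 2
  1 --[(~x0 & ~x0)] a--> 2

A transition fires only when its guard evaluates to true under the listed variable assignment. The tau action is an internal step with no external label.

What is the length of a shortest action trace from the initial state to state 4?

Breadth-first toward 4:
  Layer 0: {0}
  Layer 1: {3}
  Layer 2: {4}
depth(4)=2, e.g. a·tau

Answer: 2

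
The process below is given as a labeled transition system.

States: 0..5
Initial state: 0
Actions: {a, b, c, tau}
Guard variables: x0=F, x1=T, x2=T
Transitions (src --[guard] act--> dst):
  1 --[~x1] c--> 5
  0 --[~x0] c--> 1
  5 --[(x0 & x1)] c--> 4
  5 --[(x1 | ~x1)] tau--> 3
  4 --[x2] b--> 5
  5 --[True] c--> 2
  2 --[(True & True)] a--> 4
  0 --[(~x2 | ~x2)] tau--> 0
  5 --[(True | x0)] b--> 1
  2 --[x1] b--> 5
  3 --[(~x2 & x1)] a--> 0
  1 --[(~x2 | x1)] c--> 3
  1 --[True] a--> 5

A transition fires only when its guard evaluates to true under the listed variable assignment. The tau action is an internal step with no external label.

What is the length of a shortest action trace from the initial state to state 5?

Layered search for 5:
  Layer 0: {0}
  Layer 1: {1}
  Layer 2: {3,5}
depth(5)=2, e.g. c·a

Answer: 2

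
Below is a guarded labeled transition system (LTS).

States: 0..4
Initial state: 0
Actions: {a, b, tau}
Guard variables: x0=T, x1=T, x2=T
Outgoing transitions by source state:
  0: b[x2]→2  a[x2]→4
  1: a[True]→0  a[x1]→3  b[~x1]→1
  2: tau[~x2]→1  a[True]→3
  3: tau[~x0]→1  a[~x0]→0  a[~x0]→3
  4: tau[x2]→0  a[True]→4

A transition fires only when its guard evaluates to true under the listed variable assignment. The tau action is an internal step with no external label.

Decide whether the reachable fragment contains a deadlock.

Answer: DEADLOCK at state 3

Analysis:
Reachable = {0,2,3,4}
  0: a→4  b→2  [deg 2]
  2: a→3  [deg 1]
  3: ∅  [STUCK]
  4: a→4  tau→0  [deg 2]
witness 3: b·a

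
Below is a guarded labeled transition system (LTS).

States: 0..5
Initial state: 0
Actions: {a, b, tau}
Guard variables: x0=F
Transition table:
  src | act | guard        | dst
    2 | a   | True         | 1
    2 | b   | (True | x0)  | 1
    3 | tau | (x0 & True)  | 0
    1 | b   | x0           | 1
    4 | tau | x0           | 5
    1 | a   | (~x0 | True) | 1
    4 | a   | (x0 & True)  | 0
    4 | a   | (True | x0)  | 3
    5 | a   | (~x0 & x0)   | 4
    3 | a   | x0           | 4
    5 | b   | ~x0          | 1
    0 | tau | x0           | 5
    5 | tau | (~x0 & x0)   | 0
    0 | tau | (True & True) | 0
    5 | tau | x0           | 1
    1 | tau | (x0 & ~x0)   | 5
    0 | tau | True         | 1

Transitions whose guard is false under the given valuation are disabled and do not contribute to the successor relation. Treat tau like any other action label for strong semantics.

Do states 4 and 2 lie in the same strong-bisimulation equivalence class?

Answer: NOT BISIMILAR

Working:
Bisimulation quotient by refinement:
  π0 = {{0,1,2,3,4,5}}
  π1 = {{0},{1,4},{2},{3},{5}}
  π2 = {{0},{1},{2},{3},{4},{5}}
Fixed point at round 3; 6 class(es).
4∈{4}, 2∈{2}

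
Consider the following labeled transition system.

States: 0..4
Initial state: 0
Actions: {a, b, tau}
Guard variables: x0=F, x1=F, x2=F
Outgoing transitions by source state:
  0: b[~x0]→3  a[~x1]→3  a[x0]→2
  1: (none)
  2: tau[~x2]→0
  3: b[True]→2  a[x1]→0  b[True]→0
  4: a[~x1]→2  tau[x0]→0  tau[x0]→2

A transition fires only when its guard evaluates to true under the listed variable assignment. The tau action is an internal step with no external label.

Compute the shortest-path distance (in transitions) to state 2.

Breadth-first toward 2:
  depth 0: {0}
  depth 1: {3}
  depth 2: {2}
depth(2)=2, e.g. a·b

Answer: 2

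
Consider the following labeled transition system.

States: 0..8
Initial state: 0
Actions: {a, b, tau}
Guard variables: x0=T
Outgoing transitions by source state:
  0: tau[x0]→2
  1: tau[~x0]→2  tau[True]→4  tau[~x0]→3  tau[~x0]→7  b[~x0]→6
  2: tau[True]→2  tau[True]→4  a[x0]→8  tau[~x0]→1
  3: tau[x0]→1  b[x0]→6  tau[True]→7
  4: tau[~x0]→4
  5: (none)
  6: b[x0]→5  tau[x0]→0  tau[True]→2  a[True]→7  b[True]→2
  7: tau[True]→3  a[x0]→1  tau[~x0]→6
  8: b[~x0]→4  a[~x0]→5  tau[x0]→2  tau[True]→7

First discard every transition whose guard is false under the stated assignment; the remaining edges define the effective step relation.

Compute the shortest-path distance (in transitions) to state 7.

Layered search for 7:
  L0 = {0}
  L1 = {2}
  L2 = {4,8}
  L3 = {7}
depth(7)=3, e.g. tau·a·tau

Answer: 3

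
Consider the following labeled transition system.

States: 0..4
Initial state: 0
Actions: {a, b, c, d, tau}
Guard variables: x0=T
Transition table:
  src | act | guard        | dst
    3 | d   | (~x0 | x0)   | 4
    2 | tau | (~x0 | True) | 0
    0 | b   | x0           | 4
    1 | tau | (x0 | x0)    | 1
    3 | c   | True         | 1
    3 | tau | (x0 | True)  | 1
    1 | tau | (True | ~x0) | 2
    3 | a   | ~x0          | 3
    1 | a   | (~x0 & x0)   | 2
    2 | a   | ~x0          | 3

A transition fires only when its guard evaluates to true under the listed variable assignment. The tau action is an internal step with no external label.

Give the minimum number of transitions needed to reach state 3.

Answer: UNREACHABLE

Analysis:
Layered search for 3:
  depth 0: {0}
  depth 1: {4}
3 never appears.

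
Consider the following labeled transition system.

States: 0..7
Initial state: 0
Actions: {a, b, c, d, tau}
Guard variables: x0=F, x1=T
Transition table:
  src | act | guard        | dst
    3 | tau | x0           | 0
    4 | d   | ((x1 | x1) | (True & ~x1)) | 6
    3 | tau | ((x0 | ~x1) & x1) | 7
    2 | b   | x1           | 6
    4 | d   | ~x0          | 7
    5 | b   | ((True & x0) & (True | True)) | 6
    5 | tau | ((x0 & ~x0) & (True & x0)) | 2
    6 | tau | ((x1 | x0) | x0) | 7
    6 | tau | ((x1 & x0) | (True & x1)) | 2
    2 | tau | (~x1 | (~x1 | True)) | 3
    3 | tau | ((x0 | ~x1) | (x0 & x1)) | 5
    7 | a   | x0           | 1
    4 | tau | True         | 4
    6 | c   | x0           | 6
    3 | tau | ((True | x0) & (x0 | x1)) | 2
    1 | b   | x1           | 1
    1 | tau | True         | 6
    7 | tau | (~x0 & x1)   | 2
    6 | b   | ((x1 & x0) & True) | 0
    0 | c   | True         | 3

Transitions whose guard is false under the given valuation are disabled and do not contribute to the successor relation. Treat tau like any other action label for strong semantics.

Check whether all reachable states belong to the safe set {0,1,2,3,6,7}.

Safe = {0,1,2,3,6,7}
R = {0,2,3,6,7}
  0: ✓
  2: ✓
  3: ✓
  6: ✓
  7: ✓

Answer: INVARIANT HOLDS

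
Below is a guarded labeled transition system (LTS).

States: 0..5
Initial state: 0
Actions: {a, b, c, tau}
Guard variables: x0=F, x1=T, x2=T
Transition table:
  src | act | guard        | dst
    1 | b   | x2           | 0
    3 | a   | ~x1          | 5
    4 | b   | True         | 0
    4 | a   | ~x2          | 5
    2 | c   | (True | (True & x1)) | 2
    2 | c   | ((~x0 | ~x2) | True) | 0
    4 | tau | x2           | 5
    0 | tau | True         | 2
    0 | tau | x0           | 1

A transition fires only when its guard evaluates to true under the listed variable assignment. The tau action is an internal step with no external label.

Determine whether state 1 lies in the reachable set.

Answer: UNREACHABLE

Analysis:
6 transition(s) survive guard evaluation.
depth 0: {0}
depth 1: {2}  cumulative {0,2}
Reachable = {0,2}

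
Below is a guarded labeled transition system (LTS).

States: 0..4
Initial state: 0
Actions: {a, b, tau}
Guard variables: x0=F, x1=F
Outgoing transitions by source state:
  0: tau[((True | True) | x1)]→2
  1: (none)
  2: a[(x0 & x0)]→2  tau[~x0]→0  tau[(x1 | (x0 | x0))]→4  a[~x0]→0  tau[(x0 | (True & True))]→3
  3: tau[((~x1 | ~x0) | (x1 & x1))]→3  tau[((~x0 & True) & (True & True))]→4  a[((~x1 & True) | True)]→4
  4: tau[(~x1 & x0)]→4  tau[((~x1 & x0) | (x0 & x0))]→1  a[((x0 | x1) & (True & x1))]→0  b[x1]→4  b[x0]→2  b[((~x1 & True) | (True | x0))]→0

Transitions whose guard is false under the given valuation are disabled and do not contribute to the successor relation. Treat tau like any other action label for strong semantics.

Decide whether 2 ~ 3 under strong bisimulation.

Bisimulation quotient by refinement:
  round 0: {{0,1,2,3,4}}
  round 1: {{0},{1},{2,3},{4}}
  round 2: {{0},{1},{2},{3},{4}}
5 equivalence class(es) (converged in 3)
class of 2: {2}; class of 3: {3}

Answer: NOT BISIMILAR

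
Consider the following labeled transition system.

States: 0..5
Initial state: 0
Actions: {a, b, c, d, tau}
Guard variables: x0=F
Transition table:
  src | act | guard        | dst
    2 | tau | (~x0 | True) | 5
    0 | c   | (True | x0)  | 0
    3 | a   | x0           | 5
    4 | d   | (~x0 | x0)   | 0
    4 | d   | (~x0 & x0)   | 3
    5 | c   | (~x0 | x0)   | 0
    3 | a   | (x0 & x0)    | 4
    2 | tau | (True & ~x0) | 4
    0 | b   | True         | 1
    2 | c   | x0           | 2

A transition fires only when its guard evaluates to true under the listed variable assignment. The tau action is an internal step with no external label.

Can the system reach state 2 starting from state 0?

After dropping false guards: 6 live edges.
Layer 0: {0}
Layer 1: {1}  total {0,1}
Reach set: {0,1}

Answer: UNREACHABLE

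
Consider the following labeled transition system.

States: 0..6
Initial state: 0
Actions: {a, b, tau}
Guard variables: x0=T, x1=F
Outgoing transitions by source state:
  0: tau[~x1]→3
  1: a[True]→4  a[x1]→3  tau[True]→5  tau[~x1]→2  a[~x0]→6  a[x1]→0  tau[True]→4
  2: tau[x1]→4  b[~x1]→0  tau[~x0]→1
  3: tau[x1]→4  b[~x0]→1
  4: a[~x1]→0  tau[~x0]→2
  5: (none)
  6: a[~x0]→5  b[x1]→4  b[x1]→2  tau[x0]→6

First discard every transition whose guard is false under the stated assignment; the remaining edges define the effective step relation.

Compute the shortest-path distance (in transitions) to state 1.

Answer: UNREACHABLE

Trace:
Breadth-first toward 1:
  Layer 0: {0}
  Layer 1: {3}
1 never appears.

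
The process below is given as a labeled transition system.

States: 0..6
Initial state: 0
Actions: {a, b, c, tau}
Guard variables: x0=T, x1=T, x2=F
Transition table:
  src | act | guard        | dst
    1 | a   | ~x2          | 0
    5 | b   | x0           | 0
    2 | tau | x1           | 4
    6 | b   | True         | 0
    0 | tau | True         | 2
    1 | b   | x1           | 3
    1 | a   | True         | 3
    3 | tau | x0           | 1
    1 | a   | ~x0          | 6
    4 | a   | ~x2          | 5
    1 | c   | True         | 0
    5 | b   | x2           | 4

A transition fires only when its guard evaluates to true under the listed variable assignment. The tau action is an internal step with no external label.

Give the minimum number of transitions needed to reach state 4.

Answer: 2

Trace:
Layered search for 4:
  L0 = {0}
  L1 = {2}
  L2 = {4}
depth(4)=2, e.g. tau·tau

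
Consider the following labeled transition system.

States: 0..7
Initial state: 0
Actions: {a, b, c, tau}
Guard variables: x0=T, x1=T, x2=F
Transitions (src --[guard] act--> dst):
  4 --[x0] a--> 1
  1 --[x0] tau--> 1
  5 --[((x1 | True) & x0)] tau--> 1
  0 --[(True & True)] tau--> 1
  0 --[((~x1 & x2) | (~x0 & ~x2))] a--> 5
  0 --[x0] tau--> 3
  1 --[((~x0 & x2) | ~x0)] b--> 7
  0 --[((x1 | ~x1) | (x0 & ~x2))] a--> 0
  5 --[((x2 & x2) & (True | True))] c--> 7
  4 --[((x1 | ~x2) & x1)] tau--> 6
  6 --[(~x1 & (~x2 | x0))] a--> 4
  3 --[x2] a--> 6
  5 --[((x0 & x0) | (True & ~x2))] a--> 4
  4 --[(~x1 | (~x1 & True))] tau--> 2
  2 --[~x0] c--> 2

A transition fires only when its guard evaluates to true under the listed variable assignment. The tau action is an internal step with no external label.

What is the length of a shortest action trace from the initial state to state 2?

BFS to 2:
  depth 0: {0}
  depth 1: {1,3}
2 never appears.

Answer: UNREACHABLE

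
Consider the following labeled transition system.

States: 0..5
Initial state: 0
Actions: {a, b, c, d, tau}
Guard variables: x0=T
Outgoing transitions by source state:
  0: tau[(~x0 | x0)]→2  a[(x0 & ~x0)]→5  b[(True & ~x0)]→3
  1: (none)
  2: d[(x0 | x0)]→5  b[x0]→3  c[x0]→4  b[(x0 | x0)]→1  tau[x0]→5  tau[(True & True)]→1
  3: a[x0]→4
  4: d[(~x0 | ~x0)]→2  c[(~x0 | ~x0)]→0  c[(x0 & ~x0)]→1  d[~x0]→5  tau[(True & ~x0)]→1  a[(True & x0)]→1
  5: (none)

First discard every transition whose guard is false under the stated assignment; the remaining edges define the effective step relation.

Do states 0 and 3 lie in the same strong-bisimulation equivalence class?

Compute ~ classes (split until stable):
  P[0] = {{0,1,2,3,4,5}}
  P[1] = {{0},{1,5},{2},{3,4}}
  P[2] = {{0},{1,5},{2},{3},{4}}
5 equivalence class(es) (converged in 3)
class of 0: {0}; class of 3: {3}

Answer: NOT BISIMILAR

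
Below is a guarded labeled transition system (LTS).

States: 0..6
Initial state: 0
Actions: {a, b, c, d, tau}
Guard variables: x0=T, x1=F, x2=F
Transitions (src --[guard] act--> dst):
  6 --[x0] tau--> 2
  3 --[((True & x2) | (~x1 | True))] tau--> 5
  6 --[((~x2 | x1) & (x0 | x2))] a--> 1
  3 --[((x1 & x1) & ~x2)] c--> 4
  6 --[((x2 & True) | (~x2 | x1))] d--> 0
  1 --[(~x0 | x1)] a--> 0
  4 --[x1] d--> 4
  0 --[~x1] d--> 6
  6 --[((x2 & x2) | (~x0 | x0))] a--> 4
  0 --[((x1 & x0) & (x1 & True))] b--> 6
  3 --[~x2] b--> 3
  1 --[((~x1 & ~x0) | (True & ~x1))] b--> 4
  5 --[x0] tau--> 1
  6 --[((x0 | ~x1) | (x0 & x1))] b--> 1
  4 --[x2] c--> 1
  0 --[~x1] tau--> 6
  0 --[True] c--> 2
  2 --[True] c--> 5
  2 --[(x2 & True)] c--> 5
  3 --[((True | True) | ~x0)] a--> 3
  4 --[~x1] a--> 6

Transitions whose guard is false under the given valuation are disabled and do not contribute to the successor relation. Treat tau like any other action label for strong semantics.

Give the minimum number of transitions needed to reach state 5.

BFS to 5:
  Layer 0: {0}
  Layer 1: {2,6}
  Layer 2: {1,4,5}
depth(5)=2, e.g. c·c

Answer: 2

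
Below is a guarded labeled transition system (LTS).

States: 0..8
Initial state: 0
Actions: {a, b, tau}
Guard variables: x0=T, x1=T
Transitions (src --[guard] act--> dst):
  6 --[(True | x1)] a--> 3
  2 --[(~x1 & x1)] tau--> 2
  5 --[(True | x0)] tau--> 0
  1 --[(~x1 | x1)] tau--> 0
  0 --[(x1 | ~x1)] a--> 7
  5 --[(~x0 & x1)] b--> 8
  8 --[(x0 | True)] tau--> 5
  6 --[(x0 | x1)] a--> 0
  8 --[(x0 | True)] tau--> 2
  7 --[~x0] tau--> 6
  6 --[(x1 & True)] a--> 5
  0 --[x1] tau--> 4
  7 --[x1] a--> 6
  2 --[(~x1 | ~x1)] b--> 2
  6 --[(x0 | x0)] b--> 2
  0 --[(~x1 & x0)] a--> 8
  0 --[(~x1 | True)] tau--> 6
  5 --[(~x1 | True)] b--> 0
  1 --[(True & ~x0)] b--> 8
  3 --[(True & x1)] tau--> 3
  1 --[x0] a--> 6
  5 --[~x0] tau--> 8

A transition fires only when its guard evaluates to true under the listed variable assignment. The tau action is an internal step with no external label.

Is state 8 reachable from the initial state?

Answer: UNREACHABLE

Analysis:
15 transition(s) survive guard evaluation.
depth 0: {0}
depth 1: {4,6,7}  cumulative {0,4,6,7}
depth 2: {2,3,5}  cumulative {0,2,3,4,5,6,7}
Reachable = {0,2,3,4,5,6,7}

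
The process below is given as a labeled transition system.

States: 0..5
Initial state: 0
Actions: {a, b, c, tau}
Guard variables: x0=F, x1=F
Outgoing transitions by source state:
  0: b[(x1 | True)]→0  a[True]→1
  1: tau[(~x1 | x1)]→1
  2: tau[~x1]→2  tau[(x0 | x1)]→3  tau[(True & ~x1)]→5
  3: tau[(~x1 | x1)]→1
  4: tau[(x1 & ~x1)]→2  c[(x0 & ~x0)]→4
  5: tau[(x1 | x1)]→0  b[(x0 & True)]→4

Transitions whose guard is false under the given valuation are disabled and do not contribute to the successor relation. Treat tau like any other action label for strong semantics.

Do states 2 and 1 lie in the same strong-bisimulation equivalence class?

Answer: NOT BISIMILAR

Analysis:
Bisimulation quotient by refinement:
  P[0] = {{0,1,2,3,4,5}}
  P[1] = {{0},{1,2,3},{4,5}}
  P[2] = {{0},{1,3},{2},{4,5}}
Fixed point at round 3; 4 class(es).
2∈{2}, 1∈{1,3}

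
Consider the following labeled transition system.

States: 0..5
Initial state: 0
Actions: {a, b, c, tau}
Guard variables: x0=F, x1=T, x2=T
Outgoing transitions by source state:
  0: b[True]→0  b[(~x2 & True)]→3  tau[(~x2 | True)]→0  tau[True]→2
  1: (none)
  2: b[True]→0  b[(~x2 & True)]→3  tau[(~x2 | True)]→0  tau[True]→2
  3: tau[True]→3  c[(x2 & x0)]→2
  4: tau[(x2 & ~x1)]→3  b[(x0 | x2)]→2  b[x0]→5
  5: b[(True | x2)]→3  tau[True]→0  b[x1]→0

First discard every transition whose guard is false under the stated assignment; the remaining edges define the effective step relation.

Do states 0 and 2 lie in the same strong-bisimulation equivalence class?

Compute ~ classes (split until stable):
  round 0: {{0,1,2,3,4,5}}
  round 1: {{0,2,5},{1},{3},{4}}
  round 2: {{0,2},{1},{3},{4},{5}}
5 equivalence class(es) (converged in 3)
[0]={0,2}  [2]={0,2}

Answer: BISIMILAR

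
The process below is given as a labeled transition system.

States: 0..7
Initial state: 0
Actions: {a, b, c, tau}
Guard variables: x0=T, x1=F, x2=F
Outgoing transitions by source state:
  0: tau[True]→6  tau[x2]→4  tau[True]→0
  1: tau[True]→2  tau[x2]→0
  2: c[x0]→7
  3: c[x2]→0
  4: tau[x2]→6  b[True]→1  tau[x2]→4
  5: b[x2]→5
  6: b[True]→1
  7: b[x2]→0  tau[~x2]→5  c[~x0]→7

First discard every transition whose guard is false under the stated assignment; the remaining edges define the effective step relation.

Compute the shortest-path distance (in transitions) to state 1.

Answer: 2

Analysis:
Layered search for 1:
  depth 0: {0}
  depth 1: {6}
  depth 2: {1}
depth(1)=2, e.g. tau·b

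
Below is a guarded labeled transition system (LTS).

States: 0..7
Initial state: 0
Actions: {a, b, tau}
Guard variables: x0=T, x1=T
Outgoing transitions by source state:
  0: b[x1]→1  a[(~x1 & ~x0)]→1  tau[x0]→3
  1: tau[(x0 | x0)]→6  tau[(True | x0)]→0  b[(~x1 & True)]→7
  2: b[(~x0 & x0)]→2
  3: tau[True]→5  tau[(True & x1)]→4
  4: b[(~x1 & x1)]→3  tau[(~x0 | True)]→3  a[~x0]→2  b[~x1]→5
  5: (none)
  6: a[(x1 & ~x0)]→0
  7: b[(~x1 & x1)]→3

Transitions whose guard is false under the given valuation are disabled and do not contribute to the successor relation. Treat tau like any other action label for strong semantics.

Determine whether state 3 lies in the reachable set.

After dropping false guards: 7 live edges.
Layer 0: {0}
Layer 1: {1,3}  total {0,1,3}
Layer 2: {4,5,6}  total {0,1,3,4,5,6}
Reachable = {0,1,3,4,5,6}
Path to 3: tau

Answer: REACHABLE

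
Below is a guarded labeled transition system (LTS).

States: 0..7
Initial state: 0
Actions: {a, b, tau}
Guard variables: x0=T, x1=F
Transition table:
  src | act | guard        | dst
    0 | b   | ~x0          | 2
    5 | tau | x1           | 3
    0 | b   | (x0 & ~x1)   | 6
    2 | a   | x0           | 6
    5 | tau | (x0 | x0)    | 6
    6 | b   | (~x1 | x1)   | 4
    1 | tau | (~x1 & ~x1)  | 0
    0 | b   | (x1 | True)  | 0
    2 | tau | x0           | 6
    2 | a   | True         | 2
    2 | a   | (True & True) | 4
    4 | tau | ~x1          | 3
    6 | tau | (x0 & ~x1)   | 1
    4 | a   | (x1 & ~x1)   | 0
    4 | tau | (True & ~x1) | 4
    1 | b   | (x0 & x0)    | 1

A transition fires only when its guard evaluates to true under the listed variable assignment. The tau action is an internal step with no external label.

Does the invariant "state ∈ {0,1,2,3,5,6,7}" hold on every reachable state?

Answer: INVARIANT VIOLATED at state 4

Analysis:
Inv-set: {0,1,2,3,5,6,7}
R = {0,1,3,4,6}
  0: ✓
  1: ✓
  3: ✓
  4: outside
  6: ✓
witness against invariant: b·b → 4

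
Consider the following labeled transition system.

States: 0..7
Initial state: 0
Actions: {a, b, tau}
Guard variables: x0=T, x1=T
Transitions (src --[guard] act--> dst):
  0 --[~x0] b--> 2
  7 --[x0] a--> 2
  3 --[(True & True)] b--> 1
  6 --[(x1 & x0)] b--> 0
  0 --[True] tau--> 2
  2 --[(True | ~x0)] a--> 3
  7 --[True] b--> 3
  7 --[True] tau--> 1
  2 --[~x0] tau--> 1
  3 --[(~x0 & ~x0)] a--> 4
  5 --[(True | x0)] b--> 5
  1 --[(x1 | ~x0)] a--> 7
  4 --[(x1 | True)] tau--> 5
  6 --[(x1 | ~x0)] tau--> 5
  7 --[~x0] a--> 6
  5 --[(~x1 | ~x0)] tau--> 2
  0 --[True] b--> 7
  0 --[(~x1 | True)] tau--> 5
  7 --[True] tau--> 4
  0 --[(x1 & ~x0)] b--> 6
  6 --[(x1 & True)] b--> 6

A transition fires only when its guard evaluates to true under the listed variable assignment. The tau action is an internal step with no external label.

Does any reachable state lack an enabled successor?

Answer: DEADLOCK-FREE

Working:
Reach set: {0,1,2,3,4,5,7}
  0: b→7  tau→2  tau→5  [3 exit(s)]
  1: a→7  [1 exit(s)]
  2: a→3  [1 exit(s)]
  3: b→1  [1 exit(s)]
  4: tau→5  [1 exit(s)]
  5: b→5  [1 exit(s)]
  7: a→2  b→3  tau→1  tau→4  [4 exit(s)]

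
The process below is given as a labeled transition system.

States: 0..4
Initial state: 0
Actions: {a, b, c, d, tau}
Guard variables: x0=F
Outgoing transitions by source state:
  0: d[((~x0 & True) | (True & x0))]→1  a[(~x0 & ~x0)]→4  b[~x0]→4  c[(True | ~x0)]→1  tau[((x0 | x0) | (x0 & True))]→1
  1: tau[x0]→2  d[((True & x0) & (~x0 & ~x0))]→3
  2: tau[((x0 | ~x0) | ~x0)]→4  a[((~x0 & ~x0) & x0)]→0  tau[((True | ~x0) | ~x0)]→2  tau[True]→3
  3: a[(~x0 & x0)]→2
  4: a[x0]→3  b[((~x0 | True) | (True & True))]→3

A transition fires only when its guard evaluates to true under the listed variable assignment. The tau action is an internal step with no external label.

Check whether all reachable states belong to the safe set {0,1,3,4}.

Safe = {0,1,3,4}
Reachable = {0,1,3,4}
  0: safe
  1: safe
  3: safe
  4: safe

Answer: INVARIANT HOLDS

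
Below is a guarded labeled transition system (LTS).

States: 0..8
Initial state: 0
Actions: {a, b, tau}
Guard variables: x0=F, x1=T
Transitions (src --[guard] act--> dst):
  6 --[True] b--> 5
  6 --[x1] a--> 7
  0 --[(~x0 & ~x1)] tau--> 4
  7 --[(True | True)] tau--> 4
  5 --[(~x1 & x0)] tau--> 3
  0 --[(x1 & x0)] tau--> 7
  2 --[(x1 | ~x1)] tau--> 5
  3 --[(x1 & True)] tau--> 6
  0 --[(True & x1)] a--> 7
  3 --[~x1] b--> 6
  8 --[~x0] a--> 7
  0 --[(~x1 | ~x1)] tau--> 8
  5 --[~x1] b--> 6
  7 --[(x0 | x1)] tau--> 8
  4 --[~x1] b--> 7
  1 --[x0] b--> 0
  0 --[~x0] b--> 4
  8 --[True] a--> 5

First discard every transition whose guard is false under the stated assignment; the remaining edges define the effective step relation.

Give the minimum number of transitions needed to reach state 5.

BFS to 5:
  L0 = {0}
  L1 = {4,7}
  L2 = {8}
  L3 = {5}
first hit 5 at d=3 via a·tau·a

Answer: 3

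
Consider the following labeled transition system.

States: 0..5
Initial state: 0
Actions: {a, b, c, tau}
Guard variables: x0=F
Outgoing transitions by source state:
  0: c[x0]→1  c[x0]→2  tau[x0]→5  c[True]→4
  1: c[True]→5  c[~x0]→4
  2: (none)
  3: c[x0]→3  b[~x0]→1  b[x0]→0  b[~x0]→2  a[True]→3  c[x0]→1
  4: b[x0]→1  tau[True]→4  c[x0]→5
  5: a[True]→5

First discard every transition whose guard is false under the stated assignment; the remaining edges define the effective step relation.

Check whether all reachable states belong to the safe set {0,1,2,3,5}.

Answer: INVARIANT VIOLATED at state 4

Analysis:
Inv-set: {0,1,2,3,5}
Reachable = {0,4}
  0: ok
  4: ✗ unsafe
reach 4 via c — violates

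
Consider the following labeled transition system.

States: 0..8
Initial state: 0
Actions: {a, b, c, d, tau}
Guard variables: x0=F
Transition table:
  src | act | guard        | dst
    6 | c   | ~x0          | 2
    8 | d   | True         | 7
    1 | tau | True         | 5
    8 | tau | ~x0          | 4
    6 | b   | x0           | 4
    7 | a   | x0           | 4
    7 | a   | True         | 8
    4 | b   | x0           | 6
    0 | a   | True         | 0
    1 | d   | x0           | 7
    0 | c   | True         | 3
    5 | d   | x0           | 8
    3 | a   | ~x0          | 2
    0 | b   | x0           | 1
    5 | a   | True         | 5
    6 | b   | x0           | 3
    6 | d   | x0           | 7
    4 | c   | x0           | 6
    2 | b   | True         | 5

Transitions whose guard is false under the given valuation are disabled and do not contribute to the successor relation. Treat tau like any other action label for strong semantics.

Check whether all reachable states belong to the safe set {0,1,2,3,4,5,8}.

Answer: INVARIANT HOLDS

Analysis:
Allowed set {0,1,2,3,4,5,8}
Reach set: {0,2,3,5}
  0: safe
  2: safe
  3: safe
  5: safe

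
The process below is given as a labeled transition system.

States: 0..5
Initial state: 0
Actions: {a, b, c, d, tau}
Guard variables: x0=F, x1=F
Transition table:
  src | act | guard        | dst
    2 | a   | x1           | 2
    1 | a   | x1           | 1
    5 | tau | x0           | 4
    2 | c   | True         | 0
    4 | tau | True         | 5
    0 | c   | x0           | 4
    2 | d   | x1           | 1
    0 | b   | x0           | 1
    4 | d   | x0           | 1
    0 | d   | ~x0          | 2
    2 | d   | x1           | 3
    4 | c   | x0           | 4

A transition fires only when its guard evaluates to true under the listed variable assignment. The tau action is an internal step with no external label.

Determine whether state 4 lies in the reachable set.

Answer: UNREACHABLE

Trace:
Guard filter leaves 3 enabled edge(s).
Layer 0: {0}
Layer 1: {2}  now seen {0,2}
R = {0,2}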